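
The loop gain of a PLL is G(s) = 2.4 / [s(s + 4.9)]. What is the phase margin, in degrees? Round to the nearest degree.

Gain crossover: |G(jω)| = 1 at ω ≈ 0.487 rad s⁻¹.
∠G(j0.487) = −90° − arctan(0.487/4.9) ≈ -95.68°
PM = 180° + (-95.68°) = 84.32°

84°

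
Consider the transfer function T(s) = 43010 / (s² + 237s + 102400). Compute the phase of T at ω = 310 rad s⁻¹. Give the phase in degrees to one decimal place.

-85.1°

∠[(j310)² + 237(j310) + 102400] = ∠[6300 + j73470] = 85.10°
∠T(j310) = −85.10° = -85.10°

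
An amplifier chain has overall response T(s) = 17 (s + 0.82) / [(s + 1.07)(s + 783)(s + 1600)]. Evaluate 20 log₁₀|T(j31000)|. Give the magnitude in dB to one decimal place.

-155.1 dB

|j31000 + 0.82| = √(31000² + 0.82²) = 3.1e+04
|j31000 + 1.07| = √(31000² + 1.07²) = 3.1e+04
|j31000 + 783| = √(31000² + 783²) = 3.101e+04
|j31000 + 1600| = √(31000² + 1600²) = 3.104e+04
|T(j31000)| = 17 × 3.1e+04 / (3.1e+04 × 3.101e+04 × 3.104e+04) = 1.7661e-08
20 log₁₀(1.7661e-08) = -155.06 dB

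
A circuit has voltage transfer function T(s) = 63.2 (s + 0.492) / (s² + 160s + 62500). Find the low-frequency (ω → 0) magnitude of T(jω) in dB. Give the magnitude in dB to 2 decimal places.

-66.06 dB

T(0) = 63.2 × 0.492 / 62500 = 0.00049751
20 log₁₀(0.00049751) = -66.064 dB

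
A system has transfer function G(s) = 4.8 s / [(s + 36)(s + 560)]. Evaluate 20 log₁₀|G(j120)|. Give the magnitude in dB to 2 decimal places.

|j120| = 120
|j120 + 36| = √(120² + 36²) = 125.3
|j120 + 560| = √(120² + 560²) = 572.7
|G(j120)| = 4.8 × 120 / (125.3 × 572.7) = 0.0080277
20 log₁₀(0.0080277) = -41.908 dB

-41.91 dB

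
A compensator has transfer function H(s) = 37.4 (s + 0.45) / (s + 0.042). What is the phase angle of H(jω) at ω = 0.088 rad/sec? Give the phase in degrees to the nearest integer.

∠(j0.088 + 0.45) = arctan(0.088/0.45) = 11.06°
∠(j0.088 + 0.042) = arctan(0.088/0.042) = 64.49°
∠H(j0.088) = 11.06° − 64.49° = -53.42°

-53 deg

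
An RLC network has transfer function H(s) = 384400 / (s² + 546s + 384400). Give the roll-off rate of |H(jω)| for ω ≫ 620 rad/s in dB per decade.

With 0 zeros and 2 poles, the high-frequency asymptotic slope is 20 × (0 − 2) = -40 dB/decade.

-40 dB/decade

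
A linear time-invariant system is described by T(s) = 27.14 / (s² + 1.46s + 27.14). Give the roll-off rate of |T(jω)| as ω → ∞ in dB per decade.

-40 dB/decade

With 0 zeros and 2 poles, the high-frequency asymptotic slope is 20 × (0 − 2) = -40 dB/decade.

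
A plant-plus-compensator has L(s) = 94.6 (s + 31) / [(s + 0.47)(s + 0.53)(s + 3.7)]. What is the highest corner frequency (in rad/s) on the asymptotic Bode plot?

Break frequencies occur at each pole and zero magnitude: 0.47 rad/s, 0.53 rad/s, 3.7 rad/s, 31 rad/s.
The highest is 31 rad/s.

31 rad/s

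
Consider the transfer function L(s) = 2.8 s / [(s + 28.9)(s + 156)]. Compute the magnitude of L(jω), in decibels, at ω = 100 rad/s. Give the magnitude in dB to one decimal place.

|j100| = 100
|j100 + 28.9| = √(100² + 28.9²) = 104.1
|j100 + 156| = √(100² + 156²) = 185.3
|L(j100)| = 2.8 × 100 / (104.1 × 185.3) = 0.014517
20 log₁₀(0.014517) = -36.76 dB

-36.8 dB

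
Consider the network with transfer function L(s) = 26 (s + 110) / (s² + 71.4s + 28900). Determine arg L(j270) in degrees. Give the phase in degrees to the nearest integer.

-89°

∠(j270 + 110) = arctan(270/110) = 67.83°
∠[(j270)² + 71.4(j270) + 28900] = ∠[-44000 + j19278] = 156.34°
∠L(j270) = 67.83° − 156.34° = -88.51°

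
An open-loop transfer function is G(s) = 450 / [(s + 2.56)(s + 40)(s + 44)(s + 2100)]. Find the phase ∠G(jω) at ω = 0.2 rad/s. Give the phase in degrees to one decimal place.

∠(j0.2 + 2.56) = arctan(0.2/2.56) = 4.47°
∠(j0.2 + 40) = arctan(0.2/40) = 0.29°
∠(j0.2 + 44) = arctan(0.2/44) = 0.26°
∠(j0.2 + 2100) = arctan(0.2/2100) = 0.01°
∠G(j0.2) = − (4.47° + 0.29° + 0.26° + 0.01°) = -5.02°

-5.0 deg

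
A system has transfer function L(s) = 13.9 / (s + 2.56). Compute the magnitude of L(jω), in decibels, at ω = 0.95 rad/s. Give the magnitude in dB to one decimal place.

|j0.95 + 2.56| = √(0.95² + 2.56²) = 2.731
|L(j0.95)| = 13.9 / 2.731 = 5.0905
20 log₁₀(5.0905) = 14.14 dB

14.1 dB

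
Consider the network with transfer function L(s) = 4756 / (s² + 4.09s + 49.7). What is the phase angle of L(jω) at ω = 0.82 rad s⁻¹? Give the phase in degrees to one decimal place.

∠[(j0.82)² + 4.09(j0.82) + 49.7] = ∠[49.028 + j3.3538] = 3.91°
∠L(j0.82) = −3.91° = -3.91°

-3.9°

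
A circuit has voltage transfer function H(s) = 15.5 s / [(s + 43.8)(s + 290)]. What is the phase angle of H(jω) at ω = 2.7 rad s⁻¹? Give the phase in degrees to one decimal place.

85.9°

∠(j2.7) = 90.00°
∠(j2.7 + 43.8) = arctan(2.7/43.8) = 3.53°
∠(j2.7 + 290) = arctan(2.7/290) = 0.53°
∠H(j2.7) = 90.00° − (3.53° + 0.53°) = 85.94°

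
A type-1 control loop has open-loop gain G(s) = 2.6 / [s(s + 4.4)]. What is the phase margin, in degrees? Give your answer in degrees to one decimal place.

Gain crossover: |G(jω)| = 1 at ω ≈ 0.586 rad/sec.
∠G(j0.586) = −90° − arctan(0.586/4.4) ≈ -97.58°
PM = 180° + (-97.58°) = 82.42°

82.4°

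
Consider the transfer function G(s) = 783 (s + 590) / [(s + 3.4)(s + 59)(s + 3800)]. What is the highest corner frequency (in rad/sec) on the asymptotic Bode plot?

3800 rad/sec

Break frequencies occur at each pole and zero magnitude: 3.4 rad/sec, 59 rad/sec, 590 rad/sec, 3800 rad/sec.
The highest is 3800 rad/sec.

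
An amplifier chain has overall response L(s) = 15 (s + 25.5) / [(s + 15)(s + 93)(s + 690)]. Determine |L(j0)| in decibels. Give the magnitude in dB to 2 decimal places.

-68.02 dB

L(0) = 15 × 25.5 / (15 × 93 × 690) = 0.00039738
20 log₁₀(0.00039738) = -68.016 dB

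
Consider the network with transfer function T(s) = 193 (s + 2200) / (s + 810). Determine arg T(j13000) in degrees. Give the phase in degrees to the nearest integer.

-6 deg

∠(j13000 + 2200) = arctan(13000/2200) = 80.39°
∠(j13000 + 810) = arctan(13000/810) = 86.43°
∠T(j13000) = 80.39° − 86.43° = -6.04°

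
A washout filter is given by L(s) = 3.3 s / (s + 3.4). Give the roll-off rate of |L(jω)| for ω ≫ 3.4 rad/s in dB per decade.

With 1 zero and 1 pole, the high-frequency asymptotic slope is 20 × (1 − 1) = 0 dB/decade.

0 dB/decade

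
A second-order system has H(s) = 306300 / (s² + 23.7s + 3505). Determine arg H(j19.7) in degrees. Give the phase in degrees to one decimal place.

∠[(j19.7)² + 23.7(j19.7) + 3505] = ∠[3116.9 + j466.89] = 8.52°
∠H(j19.7) = −8.52° = -8.52°

-8.5°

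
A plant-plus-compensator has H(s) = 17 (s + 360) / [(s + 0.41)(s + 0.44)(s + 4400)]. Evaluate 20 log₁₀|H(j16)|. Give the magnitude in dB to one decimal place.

-45.3 dB

|j16 + 360| = √(16² + 360²) = 360.4
|j16 + 0.41| = √(16² + 0.41²) = 16.01
|j16 + 0.44| = √(16² + 0.44²) = 16.01
|j16 + 4400| = √(16² + 4400²) = 4400
|H(j16)| = 17 × 360.4 / (16.01 × 16.01 × 4400) = 0.0054347
20 log₁₀(0.0054347) = -45.30 dB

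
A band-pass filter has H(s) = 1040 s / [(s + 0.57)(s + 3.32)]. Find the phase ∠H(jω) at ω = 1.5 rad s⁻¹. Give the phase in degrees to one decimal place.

-3.5°

∠(j1.5) = 90.00°
∠(j1.5 + 0.57) = arctan(1.5/0.57) = 69.19°
∠(j1.5 + 3.32) = arctan(1.5/3.32) = 24.31°
∠H(j1.5) = 90.00° − (69.19° + 24.31°) = -3.51°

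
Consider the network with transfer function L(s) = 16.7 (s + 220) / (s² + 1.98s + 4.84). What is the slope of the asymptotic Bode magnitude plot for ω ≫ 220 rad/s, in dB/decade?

With 1 zero and 2 poles, the high-frequency asymptotic slope is 20 × (1 − 2) = -20 dB/decade.

-20 dB/decade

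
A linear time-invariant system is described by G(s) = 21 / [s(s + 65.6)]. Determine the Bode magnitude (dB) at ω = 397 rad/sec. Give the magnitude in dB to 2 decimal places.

|j397 + 65.6| = √(397² + 65.6²) = 402.4
|j397| = 397
|G(j397)| = 21 / (402.4 × 397) = 0.00013146
20 log₁₀(0.00013146) = -77.624 dB

-77.62 dB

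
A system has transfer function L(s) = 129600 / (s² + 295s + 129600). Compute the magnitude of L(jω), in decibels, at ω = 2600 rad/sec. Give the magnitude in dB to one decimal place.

-34.2 dB

|(j2600)² + 295(j2600) + 129600| = |-6.6304e+06 + j7.67e+05| = 6.675e+06
|L(j2600)| = 129600 / 6.675e+06 = 0.019417
20 log₁₀(0.019417) = -34.24 dB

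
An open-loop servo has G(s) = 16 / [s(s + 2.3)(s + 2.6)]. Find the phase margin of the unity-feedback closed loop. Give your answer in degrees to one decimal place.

18.5°

Gain crossover: |G(jω)| = 1 at ω ≈ 1.76 rad s⁻¹.
∠G(j1.76) = −90° − arctan(1.76/2.3) − arctan(1.76/2.6) ≈ -161.51°
PM = 180° + (-161.51°) = 18.49°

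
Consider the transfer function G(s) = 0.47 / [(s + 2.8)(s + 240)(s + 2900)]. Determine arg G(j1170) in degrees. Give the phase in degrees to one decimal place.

-190.2°

∠(j1170 + 2.8) = arctan(1170/2.8) = 89.86°
∠(j1170 + 240) = arctan(1170/240) = 78.41°
∠(j1170 + 2900) = arctan(1170/2900) = 21.97°
∠G(j1170) = − (89.86° + 78.41° + 21.97°) = -190.24°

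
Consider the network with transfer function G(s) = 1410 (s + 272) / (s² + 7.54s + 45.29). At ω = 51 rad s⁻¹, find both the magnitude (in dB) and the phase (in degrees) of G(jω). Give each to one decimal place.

|G| = 43.6 dB, ∠G = -160.8°

|j51 + 272| = √(51² + 272²) = 276.7
|(j51)² + 7.54(j51) + 45.29| = |-2555.7 + j384.54| = 2584
|G(j51)| = 1410 × 276.7 / 2584 = 150.98
20 log₁₀(150.98) = 43.58 dB
∠(j51 + 272) = arctan(51/272) = 10.62°
∠[(j51)² + 7.54(j51) + 45.29] = ∠[-2555.7 + j384.54] = 171.44°
∠G(j51) = 10.62° − 171.44° = -160.82°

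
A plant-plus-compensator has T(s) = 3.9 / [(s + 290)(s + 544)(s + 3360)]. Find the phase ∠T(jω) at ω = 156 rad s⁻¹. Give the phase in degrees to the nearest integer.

∠(j156 + 290) = arctan(156/290) = 28.28°
∠(j156 + 544) = arctan(156/544) = 16.00°
∠(j156 + 3360) = arctan(156/3360) = 2.66°
∠T(j156) = − (28.28° + 16.00° + 2.66°) = -46.94°

-47°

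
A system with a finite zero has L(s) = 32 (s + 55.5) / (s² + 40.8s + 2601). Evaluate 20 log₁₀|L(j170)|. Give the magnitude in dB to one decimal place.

|j170 + 55.5| = √(170² + 55.5²) = 178.8
|(j170)² + 40.8(j170) + 2601| = |-26299 + j6936| = 2.72e+04
|L(j170)| = 32 × 178.8 / 2.72e+04 = 0.2104
20 log₁₀(0.2104) = -13.54 dB

-13.5 dB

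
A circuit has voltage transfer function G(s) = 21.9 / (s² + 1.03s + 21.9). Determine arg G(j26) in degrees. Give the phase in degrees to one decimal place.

-177.7°

∠[(j26)² + 1.03(j26) + 21.9] = ∠[-654.1 + j26.78] = 177.66°
∠G(j26) = −177.66° = -177.66°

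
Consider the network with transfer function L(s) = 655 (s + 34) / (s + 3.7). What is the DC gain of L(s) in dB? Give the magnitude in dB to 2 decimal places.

L(0) = 655 × 34 / 3.7 = 6018.9
20 log₁₀(6018.9) = 75.590 dB

75.59 dB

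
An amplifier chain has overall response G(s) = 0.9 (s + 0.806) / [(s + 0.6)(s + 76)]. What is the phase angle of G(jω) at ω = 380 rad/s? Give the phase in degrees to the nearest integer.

∠(j380 + 0.806) = arctan(380/0.806) = 89.88°
∠(j380 + 0.6) = arctan(380/0.6) = 89.91°
∠(j380 + 76) = arctan(380/76) = 78.69°
∠G(j380) = 89.88° − (89.91° + 78.69°) = -78.72°

-79°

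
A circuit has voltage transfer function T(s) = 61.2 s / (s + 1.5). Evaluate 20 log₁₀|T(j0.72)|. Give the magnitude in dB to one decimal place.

28.5 dB

|j0.72| = 0.72
|j0.72 + 1.5| = √(0.72² + 1.5²) = 1.664
|T(j0.72)| = 61.2 × 0.72 / 1.664 = 26.483
20 log₁₀(26.483) = 28.46 dB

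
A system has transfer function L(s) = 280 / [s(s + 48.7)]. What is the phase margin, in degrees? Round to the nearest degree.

83°

Gain crossover: |L(jω)| = 1 at ω ≈ 5.71 rad/sec.
∠L(j5.71) = −90° − arctan(5.71/48.7) ≈ -96.69°
PM = 180° + (-96.69°) = 83.31°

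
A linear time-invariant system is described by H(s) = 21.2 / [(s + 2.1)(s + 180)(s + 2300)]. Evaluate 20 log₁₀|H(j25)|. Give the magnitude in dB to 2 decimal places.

|j25 + 2.1| = √(25² + 2.1²) = 25.09
|j25 + 180| = √(25² + 180²) = 181.7
|j25 + 2300| = √(25² + 2300²) = 2300
|H(j25)| = 21.2 / (25.09 × 181.7 × 2300) = 2.0216e-06
20 log₁₀(2.0216e-06) = -113.886 dB

-113.89 dB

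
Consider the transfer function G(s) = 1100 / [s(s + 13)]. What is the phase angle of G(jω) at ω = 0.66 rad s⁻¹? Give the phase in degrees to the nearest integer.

∠(j0.66 + 13) = arctan(0.66/13) = 2.91°
∠(j0.66) = 90.00°
∠G(j0.66) = − (2.91° + 90.00°) = -92.91°

-93°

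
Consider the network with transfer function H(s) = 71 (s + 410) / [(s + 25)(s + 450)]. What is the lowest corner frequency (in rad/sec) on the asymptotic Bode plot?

Break frequencies occur at each pole and zero magnitude: 25 rad/sec, 410 rad/sec, 450 rad/sec.
The lowest is 25 rad/sec.

25 rad/sec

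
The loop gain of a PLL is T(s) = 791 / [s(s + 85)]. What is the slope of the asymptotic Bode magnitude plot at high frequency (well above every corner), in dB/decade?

With 0 zeros and 2 poles, the high-frequency asymptotic slope is 20 × (0 − 2) = -40 dB/decade.

-40 dB/decade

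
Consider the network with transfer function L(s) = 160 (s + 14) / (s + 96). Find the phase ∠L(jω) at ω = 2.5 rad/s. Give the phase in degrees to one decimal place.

∠(j2.5 + 14) = arctan(2.5/14) = 10.12°
∠(j2.5 + 96) = arctan(2.5/96) = 1.49°
∠L(j2.5) = 10.12° − 1.49° = 8.63°

8.6°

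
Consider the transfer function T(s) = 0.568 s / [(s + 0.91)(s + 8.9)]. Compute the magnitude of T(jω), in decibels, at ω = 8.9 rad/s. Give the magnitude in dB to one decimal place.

|j8.9| = 8.9
|j8.9 + 0.91| = √(8.9² + 0.91²) = 8.946
|j8.9 + 8.9| = √(8.9² + 8.9²) = 12.59
|T(j8.9)| = 0.568 × 8.9 / (8.946 × 12.59) = 0.044894
20 log₁₀(0.044894) = -26.96 dB

-27.0 dB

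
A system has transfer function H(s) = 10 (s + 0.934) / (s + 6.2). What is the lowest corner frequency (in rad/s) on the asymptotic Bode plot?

0.934 rad/s

Break frequencies occur at each pole and zero magnitude: 0.934 rad/s, 6.2 rad/s.
The lowest is 0.934 rad/s.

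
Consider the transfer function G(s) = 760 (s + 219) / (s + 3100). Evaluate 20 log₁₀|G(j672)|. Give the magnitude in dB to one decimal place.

|j672 + 219| = √(672² + 219²) = 706.8
|j672 + 3100| = √(672² + 3100²) = 3172
|G(j672)| = 760 × 706.8 / 3172 = 169.34
20 log₁₀(169.34) = 44.58 dB

44.6 dB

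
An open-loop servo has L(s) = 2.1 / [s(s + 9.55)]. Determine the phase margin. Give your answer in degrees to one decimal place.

Gain crossover: |L(jω)| = 1 at ω ≈ 0.22 rad/sec.
∠L(j0.22) = −90° − arctan(0.22/9.55) ≈ -91.32°
PM = 180° + (-91.32°) = 88.68°

88.7 deg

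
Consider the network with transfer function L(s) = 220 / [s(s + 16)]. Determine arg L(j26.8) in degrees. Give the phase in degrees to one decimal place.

-149.2 deg

∠(j26.8 + 16) = arctan(26.8/16) = 59.16°
∠(j26.8) = 90.00°
∠L(j26.8) = − (59.16° + 90.00°) = -149.16°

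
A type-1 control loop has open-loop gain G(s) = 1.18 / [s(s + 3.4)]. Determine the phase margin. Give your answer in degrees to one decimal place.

84.2°

Gain crossover: |G(jω)| = 1 at ω ≈ 0.345 rad/s.
∠G(j0.345) = −90° − arctan(0.345/3.4) ≈ -95.80°
PM = 180° + (-95.80°) = 84.20°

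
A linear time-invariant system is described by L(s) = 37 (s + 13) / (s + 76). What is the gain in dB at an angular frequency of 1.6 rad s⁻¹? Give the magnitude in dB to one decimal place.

|j1.6 + 13| = √(1.6² + 13²) = 13.1
|j1.6 + 76| = √(1.6² + 76²) = 76.02
|L(j1.6)| = 37 × 13.1 / 76.02 = 6.3753
20 log₁₀(6.3753) = 16.09 dB

16.1 dB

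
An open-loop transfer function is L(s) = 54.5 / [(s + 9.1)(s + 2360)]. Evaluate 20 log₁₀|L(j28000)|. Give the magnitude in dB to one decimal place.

|j28000 + 9.1| = √(28000² + 9.1²) = 2.8e+04
|j28000 + 2360| = √(28000² + 2360²) = 2.81e+04
|L(j28000)| = 54.5 / (2.8e+04 × 2.81e+04) = 6.927e-08
20 log₁₀(6.927e-08) = -143.19 dB

-143.2 dB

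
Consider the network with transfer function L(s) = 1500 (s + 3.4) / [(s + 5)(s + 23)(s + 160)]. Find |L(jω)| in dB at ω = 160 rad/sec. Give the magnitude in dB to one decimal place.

-27.7 dB

|j160 + 3.4| = √(160² + 3.4²) = 160
|j160 + 5| = √(160² + 5²) = 160.1
|j160 + 23| = √(160² + 23²) = 161.6
|j160 + 160| = √(160² + 160²) = 226.3
|L(j160)| = 1500 × 160 / (160.1 × 161.6 × 226.3) = 0.041
20 log₁₀(0.041) = -27.74 dB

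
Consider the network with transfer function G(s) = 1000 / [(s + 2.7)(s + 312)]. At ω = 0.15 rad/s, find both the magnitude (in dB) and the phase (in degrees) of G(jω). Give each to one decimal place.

|j0.15 + 2.7| = √(0.15² + 2.7²) = 2.704
|j0.15 + 312| = √(0.15² + 312²) = 312
|G(j0.15)| = 1000 / (2.704 × 312) = 1.1853
20 log₁₀(1.1853) = 1.48 dB
∠(j0.15 + 2.7) = arctan(0.15/2.7) = 3.18°
∠(j0.15 + 312) = arctan(0.15/312) = 0.03°
∠G(j0.15) = − (3.18° + 0.03°) = -3.21°

|G| = 1.5 dB, ∠G = -3.2 deg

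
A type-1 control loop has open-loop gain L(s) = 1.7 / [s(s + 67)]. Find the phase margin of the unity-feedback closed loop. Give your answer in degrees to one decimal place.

Gain crossover: |L(jω)| = 1 at ω ≈ 0.0254 rad s⁻¹.
∠L(j0.0254) = −90° − arctan(0.0254/67) ≈ -90.02°
PM = 180° + (-90.02°) = 89.98°

90.0°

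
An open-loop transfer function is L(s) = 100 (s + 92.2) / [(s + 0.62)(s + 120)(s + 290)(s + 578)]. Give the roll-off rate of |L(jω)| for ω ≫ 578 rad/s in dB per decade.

With 1 zero and 4 poles, the high-frequency asymptotic slope is 20 × (1 − 4) = -60 dB/decade.

-60 dB/decade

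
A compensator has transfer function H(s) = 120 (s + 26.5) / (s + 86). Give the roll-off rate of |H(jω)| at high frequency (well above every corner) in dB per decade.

With 1 zero and 1 pole, the high-frequency asymptotic slope is 20 × (1 − 1) = 0 dB/decade.

0 dB/decade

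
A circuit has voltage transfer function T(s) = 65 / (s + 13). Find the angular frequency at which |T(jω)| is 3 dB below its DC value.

13 rad/s

For a single-pole low-pass, the −3 dB point is at the pole: ω = 13 rad/s.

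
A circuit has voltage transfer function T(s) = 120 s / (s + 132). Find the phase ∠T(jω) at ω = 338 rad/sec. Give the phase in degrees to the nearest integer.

21°

∠(j338) = 90.00°
∠(j338 + 132) = arctan(338/132) = 68.67°
∠T(j338) = 90.00° − 68.67° = 21.33°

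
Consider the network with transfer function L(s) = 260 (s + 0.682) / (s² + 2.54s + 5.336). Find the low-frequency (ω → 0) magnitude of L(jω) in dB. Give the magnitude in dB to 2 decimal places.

30.43 dB

L(0) = 260 × 0.682 / 5.336 = 33.231
20 log₁₀(33.231) = 30.431 dB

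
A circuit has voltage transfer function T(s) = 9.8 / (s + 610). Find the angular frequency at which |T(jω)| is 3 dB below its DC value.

For a single-pole low-pass, the −3 dB point is at the pole: ω = 610 rad s⁻¹.

610 rad s⁻¹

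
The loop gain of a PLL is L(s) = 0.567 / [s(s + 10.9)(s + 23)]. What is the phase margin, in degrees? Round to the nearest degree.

90°

Gain crossover: |L(jω)| = 1 at ω ≈ 0.00226 rad/sec.
∠L(j0.00226) = −90° − arctan(0.00226/10.9) − arctan(0.00226/23) ≈ -90.02°
PM = 180° + (-90.02°) = 89.98°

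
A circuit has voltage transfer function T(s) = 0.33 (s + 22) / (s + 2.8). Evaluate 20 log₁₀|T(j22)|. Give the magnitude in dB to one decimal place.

|j22 + 22| = √(22² + 22²) = 31.11
|j22 + 2.8| = √(22² + 2.8²) = 22.18
|T(j22)| = 0.33 × 31.11 / 22.18 = 0.46296
20 log₁₀(0.46296) = -6.69 dB

-6.7 dB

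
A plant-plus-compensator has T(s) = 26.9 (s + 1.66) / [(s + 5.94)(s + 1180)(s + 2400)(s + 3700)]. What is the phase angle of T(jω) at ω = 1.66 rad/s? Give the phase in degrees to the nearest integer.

29 deg

∠(j1.66 + 1.66) = arctan(1.66/1.66) = 45.00°
∠(j1.66 + 5.94) = arctan(1.66/5.94) = 15.61°
∠(j1.66 + 1180) = arctan(1.66/1180) = 0.08°
∠(j1.66 + 2400) = arctan(1.66/2400) = 0.04°
∠(j1.66 + 3700) = arctan(1.66/3700) = 0.03°
∠T(j1.66) = 45.00° − (15.61° + 0.08° + 0.04° + 0.03°) = 29.24°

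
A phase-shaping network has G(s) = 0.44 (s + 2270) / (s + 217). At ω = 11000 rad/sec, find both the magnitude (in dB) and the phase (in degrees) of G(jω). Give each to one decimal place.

|G| = -7.0 dB, ∠G = -10.5 deg

|j11000 + 2270| = √(11000² + 2270²) = 1.123e+04
|j11000 + 217| = √(11000² + 217²) = 1.1e+04
|G(j11000)| = 0.44 × 1.123e+04 / 1.1e+04 = 0.44918
20 log₁₀(0.44918) = -6.95 dB
∠(j11000 + 2270) = arctan(11000/2270) = 78.34°
∠(j11000 + 217) = arctan(11000/217) = 88.87°
∠G(j11000) = 78.34° − 88.87° = -10.53°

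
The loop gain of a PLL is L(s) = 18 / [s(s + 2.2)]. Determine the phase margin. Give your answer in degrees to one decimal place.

29.0 deg

Gain crossover: |L(jω)| = 1 at ω ≈ 3.97 rad/s.
∠L(j3.97) = −90° − arctan(3.97/2.2) ≈ -150.99°
PM = 180° + (-150.99°) = 29.01°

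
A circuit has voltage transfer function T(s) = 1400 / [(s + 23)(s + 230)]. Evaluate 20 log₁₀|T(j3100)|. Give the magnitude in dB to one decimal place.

-76.8 dB

|j3100 + 23| = √(3100² + 23²) = 3100
|j3100 + 230| = √(3100² + 230²) = 3109
|T(j3100)| = 1400 / (3100 × 3109) = 0.00014528
20 log₁₀(0.00014528) = -76.76 dB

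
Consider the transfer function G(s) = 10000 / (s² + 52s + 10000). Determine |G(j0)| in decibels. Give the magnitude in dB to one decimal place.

G(0) = 10000 / 10000 = 1
20 log₁₀(1) = 0.00 dB

0.0 dB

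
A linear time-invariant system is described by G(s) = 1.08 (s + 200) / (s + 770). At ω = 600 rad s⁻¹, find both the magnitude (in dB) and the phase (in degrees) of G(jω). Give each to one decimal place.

|j600 + 200| = √(600² + 200²) = 632.5
|j600 + 770| = √(600² + 770²) = 976.2
|G(j600)| = 1.08 × 632.5 / 976.2 = 0.69973
20 log₁₀(0.69973) = -3.10 dB
∠(j600 + 200) = arctan(600/200) = 71.57°
∠(j600 + 770) = arctan(600/770) = 37.93°
∠G(j600) = 71.57° − 37.93° = 33.64°

|G| = -3.1 dB, ∠G = 33.6°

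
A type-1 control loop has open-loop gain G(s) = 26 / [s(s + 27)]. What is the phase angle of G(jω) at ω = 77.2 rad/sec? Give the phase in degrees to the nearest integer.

∠(j77.2 + 27) = arctan(77.2/27) = 70.72°
∠(j77.2) = 90.00°
∠G(j77.2) = − (70.72° + 90.00°) = -160.72°

-161°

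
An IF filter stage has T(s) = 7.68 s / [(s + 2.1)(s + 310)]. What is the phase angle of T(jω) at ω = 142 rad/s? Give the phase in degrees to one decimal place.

-23.8°

∠(j142) = 90.00°
∠(j142 + 2.1) = arctan(142/2.1) = 89.15°
∠(j142 + 310) = arctan(142/310) = 24.61°
∠T(j142) = 90.00° − (89.15° + 24.61°) = -23.76°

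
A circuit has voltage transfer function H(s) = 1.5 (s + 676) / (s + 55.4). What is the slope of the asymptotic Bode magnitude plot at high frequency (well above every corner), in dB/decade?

0 dB/decade

With 1 zero and 1 pole, the high-frequency asymptotic slope is 20 × (1 − 1) = 0 dB/decade.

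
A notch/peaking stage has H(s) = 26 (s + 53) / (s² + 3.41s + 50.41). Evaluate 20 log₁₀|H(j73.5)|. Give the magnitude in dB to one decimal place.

|j73.5 + 53| = √(73.5² + 53²) = 90.62
|(j73.5)² + 3.41(j73.5) + 50.41| = |-5351.8 + j250.64| = 5358
|H(j73.5)| = 26 × 90.62 / 5358 = 0.43974
20 log₁₀(0.43974) = -7.14 dB

-7.1 dB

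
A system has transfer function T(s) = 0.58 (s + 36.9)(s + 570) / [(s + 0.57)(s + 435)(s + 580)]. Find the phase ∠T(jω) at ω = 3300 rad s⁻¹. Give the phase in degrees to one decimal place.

-83.0 deg

∠(j3300 + 36.9) = arctan(3300/36.9) = 89.36°
∠(j3300 + 570) = arctan(3300/570) = 80.20°
∠(j3300 + 0.57) = arctan(3300/0.57) = 89.99°
∠(j3300 + 435) = arctan(3300/435) = 82.49°
∠(j3300 + 580) = arctan(3300/580) = 80.03°
∠T(j3300) = 89.36° + 80.20° − (89.99° + 82.49° + 80.03°) = -82.95°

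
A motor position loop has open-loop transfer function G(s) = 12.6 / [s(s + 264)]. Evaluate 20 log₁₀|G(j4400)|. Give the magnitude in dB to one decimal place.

|j4400 + 264| = √(4400² + 264²) = 4408
|j4400| = 4400
|G(j4400)| = 12.6 / (4408 × 4400) = 6.4966e-07
20 log₁₀(6.4966e-07) = -123.75 dB

-123.7 dB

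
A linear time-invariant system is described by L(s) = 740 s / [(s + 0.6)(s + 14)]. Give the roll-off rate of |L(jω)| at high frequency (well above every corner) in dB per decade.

-20 dB/decade

With 1 zero and 2 poles, the high-frequency asymptotic slope is 20 × (1 − 2) = -20 dB/decade.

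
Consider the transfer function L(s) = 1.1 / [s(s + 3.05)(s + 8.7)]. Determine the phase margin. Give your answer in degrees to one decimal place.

88.9°

Gain crossover: |L(jω)| = 1 at ω ≈ 0.0415 rad/sec.
∠L(j0.0415) = −90° − arctan(0.0415/3.05) − arctan(0.0415/8.7) ≈ -91.05°
PM = 180° + (-91.05°) = 88.95°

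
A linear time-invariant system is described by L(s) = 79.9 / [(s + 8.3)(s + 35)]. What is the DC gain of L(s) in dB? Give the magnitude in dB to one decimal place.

-11.2 dB

L(0) = 79.9 / (8.3 × 35) = 0.27504
20 log₁₀(0.27504) = -11.21 dB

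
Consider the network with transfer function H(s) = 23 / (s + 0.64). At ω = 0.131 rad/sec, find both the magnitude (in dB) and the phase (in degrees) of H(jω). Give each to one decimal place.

|H| = 30.9 dB, ∠H = -11.6°

|j0.131 + 0.64| = √(0.131² + 0.64²) = 0.6533
|H(j0.131)| = 23 / 0.6533 = 35.208
20 log₁₀(35.208) = 30.93 dB
∠(j0.131 + 0.64) = arctan(0.131/0.64) = 11.57°
∠H(j0.131) = −11.57° = -11.57°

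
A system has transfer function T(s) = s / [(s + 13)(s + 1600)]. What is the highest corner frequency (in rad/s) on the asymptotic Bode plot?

Break frequencies occur at each pole and zero magnitude: 13 rad/s, 1600 rad/s.
The highest is 1600 rad/s.

1600 rad/s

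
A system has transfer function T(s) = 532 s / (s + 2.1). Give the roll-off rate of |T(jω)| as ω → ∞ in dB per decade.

With 1 zero and 1 pole, the high-frequency asymptotic slope is 20 × (1 − 1) = 0 dB/decade.

0 dB/decade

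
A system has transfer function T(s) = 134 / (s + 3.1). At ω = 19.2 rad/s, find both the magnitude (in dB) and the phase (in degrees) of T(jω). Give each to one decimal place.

|j19.2 + 3.1| = √(19.2² + 3.1²) = 19.45
|T(j19.2)| = 134 / 19.45 = 6.8899
20 log₁₀(6.8899) = 16.76 dB
∠(j19.2 + 3.1) = arctan(19.2/3.1) = 80.83°
∠T(j19.2) = −80.83° = -80.83°

|T| = 16.8 dB, ∠T = -80.8°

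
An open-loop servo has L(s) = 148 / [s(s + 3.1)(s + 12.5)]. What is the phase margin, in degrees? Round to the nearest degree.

Gain crossover: |L(jω)| = 1 at ω ≈ 2.78 rad/s.
∠L(j2.78) = −90° − arctan(2.78/3.1) − arctan(2.78/12.5) ≈ -144.38°
PM = 180° + (-144.38°) = 35.62°

36°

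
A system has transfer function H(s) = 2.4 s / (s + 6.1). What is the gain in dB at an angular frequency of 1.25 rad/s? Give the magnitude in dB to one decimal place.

-6.3 dB

|j1.25| = 1.25
|j1.25 + 6.1| = √(1.25² + 6.1²) = 6.227
|H(j1.25)| = 2.4 × 1.25 / 6.227 = 0.48179
20 log₁₀(0.48179) = -6.34 dB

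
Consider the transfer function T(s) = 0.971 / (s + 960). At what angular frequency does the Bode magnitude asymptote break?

960 rad/sec

The single real pole at s = −960 gives a corner at ω = 960 rad/sec.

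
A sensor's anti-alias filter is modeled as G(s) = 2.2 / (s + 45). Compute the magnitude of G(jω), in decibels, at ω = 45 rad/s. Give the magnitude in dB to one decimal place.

-29.2 dB

|j45 + 45| = √(45² + 45²) = 63.64
|G(j45)| = 2.2 / 63.64 = 0.03457
20 log₁₀(0.03457) = -29.23 dB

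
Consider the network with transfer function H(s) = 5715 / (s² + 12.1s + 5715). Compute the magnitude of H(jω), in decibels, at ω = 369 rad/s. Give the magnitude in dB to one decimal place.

-27.2 dB

|(j369)² + 12.1(j369) + 5715| = |-1.3045e+05 + j4464.9| = 1.305e+05
|H(j369)| = 5715 / 1.305e+05 = 0.043786
20 log₁₀(0.043786) = -27.17 dB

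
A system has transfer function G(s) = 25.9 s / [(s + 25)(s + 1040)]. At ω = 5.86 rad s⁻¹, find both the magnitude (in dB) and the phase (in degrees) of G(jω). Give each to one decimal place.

|G| = -44.9 dB, ∠G = 76.5 deg

|j5.86| = 5.86
|j5.86 + 25| = √(5.86² + 25²) = 25.68
|j5.86 + 1040| = √(5.86² + 1040²) = 1040
|G(j5.86)| = 25.9 × 5.86 / (25.68 × 1040) = 0.0056833
20 log₁₀(0.0056833) = -44.91 dB
∠(j5.86) = 90.00°
∠(j5.86 + 25) = arctan(5.86/25) = 13.19°
∠(j5.86 + 1040) = arctan(5.86/1040) = 0.32°
∠G(j5.86) = 90.00° − (13.19° + 0.32°) = 76.49°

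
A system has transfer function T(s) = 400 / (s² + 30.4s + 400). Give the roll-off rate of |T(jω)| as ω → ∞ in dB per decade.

-40 dB/decade

With 0 zeros and 2 poles, the high-frequency asymptotic slope is 20 × (0 − 2) = -40 dB/decade.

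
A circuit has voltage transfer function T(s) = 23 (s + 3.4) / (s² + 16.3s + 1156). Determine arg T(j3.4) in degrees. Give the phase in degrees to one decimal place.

42.2 deg

∠(j3.4 + 3.4) = arctan(3.4/3.4) = 45.00°
∠[(j3.4)² + 16.3(j3.4) + 1156] = ∠[1144.4 + j55.42] = 2.77°
∠T(j3.4) = 45.00° − 2.77° = 42.23°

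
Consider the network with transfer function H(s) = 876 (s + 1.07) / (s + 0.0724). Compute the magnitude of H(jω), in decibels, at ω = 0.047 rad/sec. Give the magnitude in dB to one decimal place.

|j0.047 + 1.07| = √(0.047² + 1.07²) = 1.071
|j0.047 + 0.0724| = √(0.047² + 0.0724²) = 0.08632
|H(j0.047)| = 876 × 1.071 / 0.08632 = 10869
20 log₁₀(10869) = 80.72 dB

80.7 dB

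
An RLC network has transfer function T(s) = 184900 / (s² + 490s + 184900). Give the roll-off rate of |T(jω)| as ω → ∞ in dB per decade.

-40 dB/decade

With 0 zeros and 2 poles, the high-frequency asymptotic slope is 20 × (0 − 2) = -40 dB/decade.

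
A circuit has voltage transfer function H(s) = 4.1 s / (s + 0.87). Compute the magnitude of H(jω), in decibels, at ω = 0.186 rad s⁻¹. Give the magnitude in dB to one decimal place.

|j0.186| = 0.186
|j0.186 + 0.87| = √(0.186² + 0.87²) = 0.8897
|H(j0.186)| = 4.1 × 0.186 / 0.8897 = 0.85718
20 log₁₀(0.85718) = -1.34 dB

-1.3 dB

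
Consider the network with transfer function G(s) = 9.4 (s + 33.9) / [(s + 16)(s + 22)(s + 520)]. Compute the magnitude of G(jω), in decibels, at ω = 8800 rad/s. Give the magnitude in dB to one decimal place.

-138.3 dB

|j8800 + 33.9| = √(8800² + 33.9²) = 8800
|j8800 + 16| = √(8800² + 16²) = 8800
|j8800 + 22| = √(8800² + 22²) = 8800
|j8800 + 520| = √(8800² + 520²) = 8815
|G(j8800)| = 9.4 × 8800 / (8800 × 8800 × 8815) = 1.2117e-07
20 log₁₀(1.2117e-07) = -138.33 dB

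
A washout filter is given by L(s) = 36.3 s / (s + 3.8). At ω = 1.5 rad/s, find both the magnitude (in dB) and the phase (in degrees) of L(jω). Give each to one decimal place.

|j1.5| = 1.5
|j1.5 + 3.8| = √(1.5² + 3.8²) = 4.085
|L(j1.5)| = 36.3 × 1.5 / 4.085 = 13.328
20 log₁₀(13.328) = 22.50 dB
∠(j1.5) = 90.00°
∠(j1.5 + 3.8) = arctan(1.5/3.8) = 21.54°
∠L(j1.5) = 90.00° − 21.54° = 68.46°

|L| = 22.5 dB, ∠L = 68.5°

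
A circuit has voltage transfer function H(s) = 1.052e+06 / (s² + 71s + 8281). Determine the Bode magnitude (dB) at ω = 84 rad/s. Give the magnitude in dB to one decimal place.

|(j84)² + 71(j84) + 8281| = |1225 + j5964| = 6089
|H(j84)| = 1.052e+06 / 6089 = 172.78
20 log₁₀(172.78) = 44.75 dB

44.8 dB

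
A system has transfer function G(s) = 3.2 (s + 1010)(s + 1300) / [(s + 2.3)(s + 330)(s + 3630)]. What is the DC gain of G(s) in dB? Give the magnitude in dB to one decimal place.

G(0) = 3.2 × 1010 × 1300 / (2.3 × 330 × 3630) = 1.525
20 log₁₀(1.525) = 3.67 dB

3.7 dB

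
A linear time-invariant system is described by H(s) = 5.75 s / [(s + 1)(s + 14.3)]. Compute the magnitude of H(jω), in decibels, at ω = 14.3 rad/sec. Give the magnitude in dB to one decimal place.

|j14.3| = 14.3
|j14.3 + 1| = √(14.3² + 1²) = 14.33
|j14.3 + 14.3| = √(14.3² + 14.3²) = 20.22
|H(j14.3)| = 5.75 × 14.3 / (14.33 × 20.22) = 0.28363
20 log₁₀(0.28363) = -10.94 dB

-10.9 dB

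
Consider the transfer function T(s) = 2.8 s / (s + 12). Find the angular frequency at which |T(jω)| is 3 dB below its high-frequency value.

For a single-pole high-pass, the −3 dB point is at the pole: ω = 12 rad/s.

12 rad/s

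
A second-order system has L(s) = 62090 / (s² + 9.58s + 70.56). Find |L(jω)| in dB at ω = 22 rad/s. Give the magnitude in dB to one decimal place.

42.5 dB

|(j22)² + 9.58(j22) + 70.56| = |-413.44 + j210.76| = 464.1
|L(j22)| = 62090 / 464.1 = 133.8
20 log₁₀(133.8) = 42.53 dB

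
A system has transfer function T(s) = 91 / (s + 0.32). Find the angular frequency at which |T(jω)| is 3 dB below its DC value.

0.32 rad/sec

For a single-pole low-pass, the −3 dB point is at the pole: ω = 0.32 rad/sec.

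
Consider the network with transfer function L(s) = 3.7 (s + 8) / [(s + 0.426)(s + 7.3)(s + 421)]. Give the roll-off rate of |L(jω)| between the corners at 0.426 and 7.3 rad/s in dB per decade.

-20 dB/decade

In this band the factors already past their corner are: pole at 0.426; net slope = -20 dB/decade.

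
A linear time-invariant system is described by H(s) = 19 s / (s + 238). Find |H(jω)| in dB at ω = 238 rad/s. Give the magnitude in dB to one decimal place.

22.6 dB

|j238| = 238
|j238 + 238| = √(238² + 238²) = 336.6
|H(j238)| = 19 × 238 / 336.6 = 13.435
20 log₁₀(13.435) = 22.56 dB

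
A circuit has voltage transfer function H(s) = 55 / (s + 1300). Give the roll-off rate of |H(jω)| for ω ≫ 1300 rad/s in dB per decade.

With 0 zeros and 1 pole, the high-frequency asymptotic slope is 20 × (0 − 1) = -20 dB/decade.

-20 dB/decade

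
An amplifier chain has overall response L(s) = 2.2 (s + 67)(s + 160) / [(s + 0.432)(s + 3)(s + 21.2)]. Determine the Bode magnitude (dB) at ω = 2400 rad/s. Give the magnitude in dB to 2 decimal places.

|j2400 + 67| = √(2400² + 67²) = 2401
|j2400 + 160| = √(2400² + 160²) = 2405
|j2400 + 0.432| = √(2400² + 0.432²) = 2400
|j2400 + 3| = √(2400² + 3²) = 2400
|j2400 + 21.2| = √(2400² + 21.2²) = 2400
|L(j2400)| = 2.2 × 2401 × 2405 / (2400 × 2400 × 2400) = 0.00091902
20 log₁₀(0.00091902) = -60.733 dB

-60.73 dB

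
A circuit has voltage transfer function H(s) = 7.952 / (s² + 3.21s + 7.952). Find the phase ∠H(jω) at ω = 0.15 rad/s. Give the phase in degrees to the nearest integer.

-3°

∠[(j0.15)² + 3.21(j0.15) + 7.952] = ∠[7.9295 + j0.4815] = 3.47°
∠H(j0.15) = −3.47° = -3.47°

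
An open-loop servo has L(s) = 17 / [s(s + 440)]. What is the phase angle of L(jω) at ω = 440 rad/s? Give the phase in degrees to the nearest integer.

∠(j440 + 440) = arctan(440/440) = 45.00°
∠(j440) = 90.00°
∠L(j440) = − (45.00° + 90.00°) = -135.00°

-135°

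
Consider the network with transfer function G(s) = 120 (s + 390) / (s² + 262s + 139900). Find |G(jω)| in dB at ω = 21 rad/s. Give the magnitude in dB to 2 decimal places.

|j21 + 390| = √(21² + 390²) = 390.6
|(j21)² + 262(j21) + 139900| = |1.3946e+05 + j5502| = 1.396e+05
|G(j21)| = 120 × 390.6 / 1.396e+05 = 0.33581
20 log₁₀(0.33581) = -9.478 dB

-9.48 dB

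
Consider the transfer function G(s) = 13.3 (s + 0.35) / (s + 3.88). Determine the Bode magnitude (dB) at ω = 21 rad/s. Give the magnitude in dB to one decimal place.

|j21 + 0.35| = √(21² + 0.35²) = 21
|j21 + 3.88| = √(21² + 3.88²) = 21.36
|G(j21)| = 13.3 × 21 / 21.36 = 13.08
20 log₁₀(13.08) = 22.33 dB

22.3 dB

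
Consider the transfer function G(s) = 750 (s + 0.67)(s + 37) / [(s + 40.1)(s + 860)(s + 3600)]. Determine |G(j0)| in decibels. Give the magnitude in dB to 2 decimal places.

-76.49 dB

G(0) = 750 × 0.67 × 37 / (40.1 × 860 × 3600) = 0.00014976
20 log₁₀(0.00014976) = -76.492 dB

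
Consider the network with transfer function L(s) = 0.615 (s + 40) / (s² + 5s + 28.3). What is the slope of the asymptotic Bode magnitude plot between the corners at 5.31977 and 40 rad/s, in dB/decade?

-40 dB/decade

In this band the factors already past their corner are: complex pole pair at ωₙ ≈ 5.32; net slope = -40 dB/decade.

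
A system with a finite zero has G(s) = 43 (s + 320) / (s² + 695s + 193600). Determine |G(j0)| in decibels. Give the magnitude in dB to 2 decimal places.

G(0) = 43 × 320 / 193600 = 0.071074
20 log₁₀(0.071074) = -22.966 dB

-22.97 dB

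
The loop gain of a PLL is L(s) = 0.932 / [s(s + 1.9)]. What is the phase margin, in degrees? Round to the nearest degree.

Gain crossover: |L(jω)| = 1 at ω ≈ 0.476 rad/s.
∠L(j0.476) = −90° − arctan(0.476/1.9) ≈ -104.06°
PM = 180° + (-104.06°) = 75.94°

76 deg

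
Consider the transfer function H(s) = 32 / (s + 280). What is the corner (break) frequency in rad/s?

The single real pole at s = −280 gives a corner at ω = 280 rad/s.

280 rad/s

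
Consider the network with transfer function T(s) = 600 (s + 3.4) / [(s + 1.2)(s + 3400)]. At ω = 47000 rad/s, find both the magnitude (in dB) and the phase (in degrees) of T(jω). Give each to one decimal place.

|j47000 + 3.4| = √(47000² + 3.4²) = 4.7e+04
|j47000 + 1.2| = √(47000² + 1.2²) = 4.7e+04
|j47000 + 3400| = √(47000² + 3400²) = 4.712e+04
|T(j47000)| = 600 × 4.7e+04 / (4.7e+04 × 4.712e+04) = 0.012733
20 log₁₀(0.012733) = -37.90 dB
∠(j47000 + 3.4) = arctan(47000/3.4) = 90.00°
∠(j47000 + 1.2) = arctan(47000/1.2) = 90.00°
∠(j47000 + 3400) = arctan(47000/3400) = 85.86°
∠T(j47000) = 90.00° − (90.00° + 85.86°) = -85.87°

|T| = -37.9 dB, ∠T = -85.9°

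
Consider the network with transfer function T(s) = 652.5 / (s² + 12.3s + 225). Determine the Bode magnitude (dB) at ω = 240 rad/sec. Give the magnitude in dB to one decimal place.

|(j240)² + 12.3(j240) + 225| = |-57375 + j2952| = 5.745e+04
|T(j240)| = 652.5 / 5.745e+04 = 0.011358
20 log₁₀(0.011358) = -38.89 dB

-38.9 dB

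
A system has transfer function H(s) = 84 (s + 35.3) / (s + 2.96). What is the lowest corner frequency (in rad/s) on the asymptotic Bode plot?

2.96 rad/s

Break frequencies occur at each pole and zero magnitude: 2.96 rad/s, 35.3 rad/s.
The lowest is 2.96 rad/s.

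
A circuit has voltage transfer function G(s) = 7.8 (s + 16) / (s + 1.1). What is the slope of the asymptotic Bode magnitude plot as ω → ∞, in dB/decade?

With 1 zero and 1 pole, the high-frequency asymptotic slope is 20 × (1 − 1) = 0 dB/decade.

0 dB/decade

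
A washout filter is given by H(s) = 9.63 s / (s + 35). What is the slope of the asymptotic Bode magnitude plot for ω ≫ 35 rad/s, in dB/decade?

0 dB/decade

With 1 zero and 1 pole, the high-frequency asymptotic slope is 20 × (1 − 1) = 0 dB/decade.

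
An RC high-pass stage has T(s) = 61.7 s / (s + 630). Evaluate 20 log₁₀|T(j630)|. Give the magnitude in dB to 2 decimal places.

32.80 dB

|j630| = 630
|j630 + 630| = √(630² + 630²) = 891
|T(j630)| = 61.7 × 630 / 891 = 43.628
20 log₁₀(43.628) = 32.795 dB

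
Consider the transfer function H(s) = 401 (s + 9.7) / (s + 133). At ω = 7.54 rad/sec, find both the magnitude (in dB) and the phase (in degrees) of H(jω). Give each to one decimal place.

|H| = 31.4 dB, ∠H = 34.6°

|j7.54 + 9.7| = √(7.54² + 9.7²) = 12.29
|j7.54 + 133| = √(7.54² + 133²) = 133.2
|H(j7.54)| = 401 × 12.29 / 133.2 = 36.983
20 log₁₀(36.983) = 31.36 dB
∠(j7.54 + 9.7) = arctan(7.54/9.7) = 37.86°
∠(j7.54 + 133) = arctan(7.54/133) = 3.24°
∠H(j7.54) = 37.86° − 3.24° = 34.61°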